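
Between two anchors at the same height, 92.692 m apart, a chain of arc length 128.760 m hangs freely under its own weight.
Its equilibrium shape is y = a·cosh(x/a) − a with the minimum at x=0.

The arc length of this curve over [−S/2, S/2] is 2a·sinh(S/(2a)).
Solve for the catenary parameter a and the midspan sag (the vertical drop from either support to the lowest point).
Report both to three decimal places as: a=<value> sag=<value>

seed: a₀ = √(S³/(24(L−S))) = √(92.692³/(24·36.068)) = 30.331698
iter 1: u=1.527972  f(a)=+4.452e+00  f'(a)=-2.982e+00  a ← 30.331698 − (+4.452e+00/-2.982e+00) = 31.824803
iter 2: u=1.456286  f(a)=+3.499e-01  f'(a)=-2.530e+00  a ← 31.824803 − (+3.499e-01/-2.530e+00) = 31.963087
iter 3: u=1.449985  f(a)=+2.568e-03  f'(a)=-2.493e+00  a ← 31.963087 − (+2.568e-03/-2.493e+00) = 31.964117
iter 4: u=1.449938  f(a)=+1.405e-07  f'(a)=-2.493e+00  a ← 31.964117 − (+1.405e-07/-2.493e+00) = 31.964117
iter 5: u=1.449938  f(a)=+2.842e-14  f'(a)=-2.493e+00  a ← 31.964117 − (+2.842e-14/-2.493e+00) = 31.964117
converged: |Δa| < 1e-12 after 5 iterations
sag = a·(cosh(S/(2a)) − 1) = 31.964117·(cosh(1.449938) − 1) = 39.914177
T_max/T_min = cosh(S/(2a)) = 2.248718

a=31.964 sag=39.914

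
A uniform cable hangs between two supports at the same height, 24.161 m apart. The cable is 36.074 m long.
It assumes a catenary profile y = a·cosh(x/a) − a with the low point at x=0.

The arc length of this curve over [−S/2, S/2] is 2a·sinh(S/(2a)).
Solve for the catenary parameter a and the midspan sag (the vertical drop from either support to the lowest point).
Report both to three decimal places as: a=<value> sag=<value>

seed: a₀ = √(S³/(24(L−S))) = √(24.161³/(24·11.913)) = 7.023542
iter 1: u=1.720001  f(a)=+1.892e+00  f'(a)=-4.508e+00  a ← 7.023542 − (+1.892e+00/-4.508e+00) = 7.443144
iter 2: u=1.623037  f(a)=+1.828e-01  f'(a)=-3.675e+00  a ← 7.443144 − (+1.828e-01/-3.675e+00) = 7.492871
iter 3: u=1.612266  f(a)=+2.109e-03  f'(a)=-3.591e+00  a ← 7.492871 − (+2.109e-03/-3.591e+00) = 7.493458
iter 4: u=1.612139  f(a)=+2.881e-07  f'(a)=-3.590e+00  a ← 7.493458 − (+2.881e-07/-3.590e+00) = 7.493458
iter 5: u=1.612139  f(a)=+7.105e-15  f'(a)=-3.590e+00  a ← 7.493458 − (+7.105e-15/-3.590e+00) = 7.493458
converged: |Δa| < 1e-12 after 5 iterations
sag = a·(cosh(S/(2a)) − 1) = 7.493458·(cosh(1.612139) − 1) = 12.038190
T_max/T_min = cosh(S/(2a)) = 2.606493

a=7.493 sag=12.038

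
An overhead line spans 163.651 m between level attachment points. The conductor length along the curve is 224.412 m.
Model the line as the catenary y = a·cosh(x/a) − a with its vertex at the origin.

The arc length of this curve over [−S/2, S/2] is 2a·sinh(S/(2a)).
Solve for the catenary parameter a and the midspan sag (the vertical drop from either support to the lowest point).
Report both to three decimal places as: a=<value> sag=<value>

seed: a₀ = √(S³/(24(L−S))) = √(163.651³/(24·60.761)) = 54.822637
iter 1: u=1.492550  f(a)=+7.138e+00  f'(a)=-2.751e+00  a ← 54.822637 − (+7.138e+00/-2.751e+00) = 57.417028
iter 2: u=1.425109  f(a)=+5.380e-01  f'(a)=-2.351e+00  a ← 57.417028 − (+5.380e-01/-2.351e+00) = 57.645867
iter 3: u=1.419451  f(a)=+3.606e-03  f'(a)=-2.320e+00  a ← 57.645867 − (+3.606e-03/-2.320e+00) = 57.647422
iter 4: u=1.419413  f(a)=+1.645e-07  f'(a)=-2.319e+00  a ← 57.647422 − (+1.645e-07/-2.319e+00) = 57.647422
iter 5: u=1.419413  f(a)=-2.842e-14  f'(a)=-2.319e+00  a ← 57.647422 − (-2.842e-14/-2.319e+00) = 57.647422
converged: |Δa| < 1e-12 after 5 iterations
sag = a·(cosh(S/(2a)) − 1) = 57.647422·(cosh(1.419413) − 1) = 68.500950
T_max/T_min = cosh(S/(2a)) = 2.188274

a=57.647 sag=68.501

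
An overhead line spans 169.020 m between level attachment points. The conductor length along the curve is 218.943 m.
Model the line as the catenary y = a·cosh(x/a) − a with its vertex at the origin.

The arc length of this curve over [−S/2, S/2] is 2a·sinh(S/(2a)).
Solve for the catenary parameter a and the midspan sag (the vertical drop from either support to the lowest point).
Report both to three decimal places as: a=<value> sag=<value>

seed: a₀ = √(S³/(24(L−S))) = √(169.020³/(24·49.923)) = 63.482086
iter 1: u=1.331242  f(a)=+4.615e+00  f'(a)=-1.870e+00  a ← 63.482086 − (+4.615e+00/-1.870e+00) = 65.950285
iter 2: u=1.281420  f(a)=+2.828e-01  f'(a)=-1.647e+00  a ← 65.950285 − (+2.828e-01/-1.647e+00) = 66.121990
iter 3: u=1.278092  f(a)=+1.215e-03  f'(a)=-1.633e+00  a ← 66.121990 − (+1.215e-03/-1.633e+00) = 66.122735
iter 4: u=1.278078  f(a)=+2.266e-08  f'(a)=-1.633e+00  a ← 66.122735 − (+2.266e-08/-1.633e+00) = 66.122735
iter 5: u=1.278078  f(a)=-5.684e-14  f'(a)=-1.633e+00  a ← 66.122735 − (-5.684e-14/-1.633e+00) = 66.122735
converged: |Δa| < 1e-12 after 5 iterations
sag = a·(cosh(S/(2a)) − 1) = 66.122735·(cosh(1.278078) − 1) = 61.768725
T_max/T_min = cosh(S/(2a)) = 1.934153

a=66.123 sag=61.769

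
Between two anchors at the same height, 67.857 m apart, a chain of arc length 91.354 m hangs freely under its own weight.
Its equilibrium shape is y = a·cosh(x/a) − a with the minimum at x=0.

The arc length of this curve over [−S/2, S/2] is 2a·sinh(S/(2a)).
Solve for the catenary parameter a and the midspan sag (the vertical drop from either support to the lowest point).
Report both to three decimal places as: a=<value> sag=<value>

seed: a₀ = √(S³/(24(L−S))) = √(67.857³/(24·23.497)) = 23.538574
iter 1: u=1.441400  f(a)=+2.565e+00  f'(a)=-2.443e+00  a ← 23.538574 − (+2.565e+00/-2.443e+00) = 24.588489
iter 2: u=1.379853  f(a)=+1.816e-01  f'(a)=-2.108e+00  a ← 24.588489 − (+1.816e-01/-2.108e+00) = 24.674623
iter 3: u=1.375036  f(a)=+1.064e-03  f'(a)=-2.084e+00  a ← 24.674623 − (+1.064e-03/-2.084e+00) = 24.675134
iter 4: u=1.375008  f(a)=+3.696e-08  f'(a)=-2.084e+00  a ← 24.675134 − (+3.696e-08/-2.084e+00) = 24.675134
iter 5: u=1.375008  f(a)=+0.000e+00  f'(a)=-2.084e+00  a ← 24.675134 − (+0.000e+00/-2.084e+00) = 24.675134
converged: |Δa| < 1e-12 after 5 iterations
sag = a·(cosh(S/(2a)) − 1) = 24.675134·(cosh(1.375008) − 1) = 27.240669
T_max/T_min = cosh(S/(2a)) = 2.103972

a=24.675 sag=27.241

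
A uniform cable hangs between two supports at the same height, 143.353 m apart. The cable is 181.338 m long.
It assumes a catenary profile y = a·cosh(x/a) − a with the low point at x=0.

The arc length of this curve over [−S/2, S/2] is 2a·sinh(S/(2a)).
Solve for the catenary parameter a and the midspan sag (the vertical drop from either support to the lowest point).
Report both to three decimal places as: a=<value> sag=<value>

a=58.980 sag=49.184

seed: a₀ = √(S³/(24(L−S))) = √(143.353³/(24·37.985)) = 56.845814
iter 1: u=1.260893  f(a)=+3.136e+00  f'(a)=-1.561e+00  a ← 56.845814 − (+3.136e+00/-1.561e+00) = 58.854620
iter 2: u=1.217857  f(a)=+1.739e-01  f'(a)=-1.393e+00  a ← 58.854620 − (+1.739e-01/-1.393e+00) = 58.979514
iter 3: u=1.215278  f(a)=+6.043e-04  f'(a)=-1.383e+00  a ← 58.979514 − (+6.043e-04/-1.383e+00) = 58.979951
iter 4: u=1.215269  f(a)=+7.350e-09  f'(a)=-1.383e+00  a ← 58.979951 − (+7.350e-09/-1.383e+00) = 58.979951
iter 5: u=1.215269  f(a)=+2.842e-14  f'(a)=-1.383e+00  a ← 58.979951 − (+2.842e-14/-1.383e+00) = 58.979951
converged: |Δa| < 1e-12 after 5 iterations
sag = a·(cosh(S/(2a)) − 1) = 58.979951·(cosh(1.215269) − 1) = 49.184286
T_max/T_min = cosh(S/(2a)) = 1.833915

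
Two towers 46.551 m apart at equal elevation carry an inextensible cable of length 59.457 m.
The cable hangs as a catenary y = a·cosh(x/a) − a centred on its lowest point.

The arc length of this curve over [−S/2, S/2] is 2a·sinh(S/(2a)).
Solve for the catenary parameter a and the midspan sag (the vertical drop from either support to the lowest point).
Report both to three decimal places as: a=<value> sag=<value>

a=18.754 sag=16.396

seed: a₀ = √(S³/(24(L−S))) = √(46.551³/(24·12.906)) = 18.046462
iter 1: u=1.289754  f(a)=+1.117e+00  f'(a)=-1.683e+00  a ← 18.046462 − (+1.117e+00/-1.683e+00) = 18.710199
iter 2: u=1.244001  f(a)=+6.458e-02  f'(a)=-1.493e+00  a ← 18.710199 − (+6.458e-02/-1.493e+00) = 18.753444
iter 3: u=1.241132  f(a)=+2.452e-04  f'(a)=-1.482e+00  a ← 18.753444 − (+2.452e-04/-1.482e+00) = 18.753609
iter 4: u=1.241121  f(a)=+3.564e-09  f'(a)=-1.482e+00  a ← 18.753609 − (+3.564e-09/-1.482e+00) = 18.753609
iter 5: u=1.241121  f(a)=+7.105e-15  f'(a)=-1.482e+00  a ← 18.753609 − (+7.105e-15/-1.482e+00) = 18.753609
converged: |Δa| < 1e-12 after 5 iterations
sag = a·(cosh(S/(2a)) − 1) = 18.753609·(cosh(1.241121) − 1) = 16.395808
T_max/T_min = cosh(S/(2a)) = 1.874275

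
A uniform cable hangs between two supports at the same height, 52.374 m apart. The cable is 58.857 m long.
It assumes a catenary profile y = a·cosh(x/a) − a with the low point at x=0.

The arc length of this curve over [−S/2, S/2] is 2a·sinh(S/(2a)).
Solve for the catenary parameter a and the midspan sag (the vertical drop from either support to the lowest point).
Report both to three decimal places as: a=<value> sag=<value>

seed: a₀ = √(S³/(24(L−S))) = √(52.374³/(24·6.483)) = 30.386451
iter 1: u=0.861799  f(a)=+2.450e-01  f'(a)=-4.592e-01  a ← 30.386451 − (+2.450e-01/-4.592e-01) = 30.920035
iter 2: u=0.846927  f(a)=+6.604e-03  f'(a)=-4.348e-01  a ← 30.920035 − (+6.604e-03/-4.348e-01) = 30.935223
iter 3: u=0.846511  f(a)=+5.090e-06  f'(a)=-4.341e-01  a ← 30.935223 − (+5.090e-06/-4.341e-01) = 30.935234
iter 4: u=0.846510  f(a)=+3.041e-12  f'(a)=-4.341e-01  a ← 30.935234 − (+3.041e-12/-4.341e-01) = 30.935234
converged: |Δa| < 1e-12 after 4 iterations
sag = a·(cosh(S/(2a)) − 1) = 30.935234·(cosh(0.846510) − 1) = 11.761666
T_max/T_min = cosh(S/(2a)) = 1.380203

a=30.935 sag=11.762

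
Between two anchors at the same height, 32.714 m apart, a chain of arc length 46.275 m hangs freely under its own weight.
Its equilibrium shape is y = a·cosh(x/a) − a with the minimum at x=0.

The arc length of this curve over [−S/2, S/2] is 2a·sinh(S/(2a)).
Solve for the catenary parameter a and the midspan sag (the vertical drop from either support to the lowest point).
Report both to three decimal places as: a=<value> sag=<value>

seed: a₀ = √(S³/(24(L−S))) = √(32.714³/(24·13.561)) = 10.371677
iter 1: u=1.577083  f(a)=+1.790e+00  f'(a)=-3.326e+00  a ← 10.371677 − (+1.790e+00/-3.326e+00) = 10.909826
iter 2: u=1.499291  f(a)=+1.487e-01  f'(a)=-2.794e+00  a ← 10.909826 − (+1.487e-01/-2.794e+00) = 10.963058
iter 3: u=1.492011  f(a)=+1.233e-03  f'(a)=-2.748e+00  a ← 10.963058 − (+1.233e-03/-2.748e+00) = 10.963507
iter 4: u=1.491950  f(a)=+8.626e-08  f'(a)=-2.748e+00  a ← 10.963507 − (+8.626e-08/-2.748e+00) = 10.963507
iter 5: u=1.491950  f(a)=+1.421e-14  f'(a)=-2.748e+00  a ← 10.963507 − (+1.421e-14/-2.748e+00) = 10.963507
converged: |Δa| < 1e-12 after 5 iterations
sag = a·(cosh(S/(2a)) − 1) = 10.963507·(cosh(1.491950) − 1) = 14.640055
T_max/T_min = cosh(S/(2a)) = 2.335344

a=10.964 sag=14.640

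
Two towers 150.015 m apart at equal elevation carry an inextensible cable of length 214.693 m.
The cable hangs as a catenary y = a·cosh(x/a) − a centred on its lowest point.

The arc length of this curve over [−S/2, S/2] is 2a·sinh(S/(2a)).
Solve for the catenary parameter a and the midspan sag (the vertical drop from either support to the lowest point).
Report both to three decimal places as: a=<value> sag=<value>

a=49.395 sag=68.771

seed: a₀ = √(S³/(24(L−S))) = √(150.015³/(24·64.678)) = 46.635659
iter 1: u=1.608372  f(a)=+8.900e+00  f'(a)=-3.561e+00  a ← 46.635659 − (+8.900e+00/-3.561e+00) = 49.135022
iter 2: u=1.526559  f(a)=+7.655e-01  f'(a)=-2.972e+00  a ← 49.135022 − (+7.655e-01/-2.972e+00) = 49.392576
iter 3: u=1.518599  f(a)=+6.842e-03  f'(a)=-2.919e+00  a ← 49.392576 − (+6.842e-03/-2.919e+00) = 49.394919
iter 4: u=1.518527  f(a)=+5.573e-07  f'(a)=-2.919e+00  a ← 49.394919 − (+5.573e-07/-2.919e+00) = 49.394919
iter 5: u=1.518527  f(a)=+2.842e-14  f'(a)=-2.919e+00  a ← 49.394919 − (+2.842e-14/-2.919e+00) = 49.394919
converged: |Δa| < 1e-12 after 5 iterations
sag = a·(cosh(S/(2a)) − 1) = 49.394919·(cosh(1.518527) − 1) = 68.770766
T_max/T_min = cosh(S/(2a)) = 2.392264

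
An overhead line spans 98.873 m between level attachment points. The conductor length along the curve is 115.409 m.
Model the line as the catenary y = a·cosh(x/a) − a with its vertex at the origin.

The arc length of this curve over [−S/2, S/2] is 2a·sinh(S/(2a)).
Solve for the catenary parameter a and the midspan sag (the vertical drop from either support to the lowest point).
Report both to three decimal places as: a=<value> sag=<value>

seed: a₀ = √(S³/(24(L−S))) = √(98.873³/(24·16.536)) = 49.350972
iter 1: u=1.001733  f(a)=+8.498e-01  f'(a)=-7.398e-01  a ← 49.350972 − (+8.498e-01/-7.398e-01) = 50.499557
iter 2: u=0.978949  f(a)=+3.057e-02  f'(a)=-6.875e-01  a ← 50.499557 − (+3.057e-02/-6.875e-01) = 50.544027
iter 3: u=0.978088  f(a)=+4.284e-05  f'(a)=-6.855e-01  a ← 50.544027 − (+4.284e-05/-6.855e-01) = 50.544089
iter 4: u=0.978087  f(a)=+8.438e-11  f'(a)=-6.855e-01  a ← 50.544089 − (+8.438e-11/-6.855e-01) = 50.544089
iter 5: u=0.978087  f(a)=+0.000e+00  f'(a)=-6.855e-01  a ← 50.544089 − (+0.000e+00/-6.855e-01) = 50.544089
converged: |Δa| < 1e-12 after 5 iterations
sag = a·(cosh(S/(2a)) − 1) = 50.544089·(cosh(0.978087) − 1) = 26.166499
T_max/T_min = cosh(S/(2a)) = 1.517697

a=50.544 sag=26.166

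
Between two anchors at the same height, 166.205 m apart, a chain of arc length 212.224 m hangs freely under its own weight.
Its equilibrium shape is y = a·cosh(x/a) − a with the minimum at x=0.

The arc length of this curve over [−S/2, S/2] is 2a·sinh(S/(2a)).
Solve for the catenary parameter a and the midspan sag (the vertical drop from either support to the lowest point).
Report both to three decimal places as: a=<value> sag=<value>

a=66.998 sag=58.495

seed: a₀ = √(S³/(24(L−S))) = √(166.205³/(24·46.019)) = 64.475084
iter 1: u=1.288909  f(a)=+3.977e+00  f'(a)=-1.679e+00  a ← 64.475084 − (+3.977e+00/-1.679e+00) = 66.843699
iter 2: u=1.243236  f(a)=+2.297e-01  f'(a)=-1.490e+00  a ← 66.843699 − (+2.297e-01/-1.490e+00) = 66.997812
iter 3: u=1.240376  f(a)=+8.698e-04  f'(a)=-1.479e+00  a ← 66.997812 − (+8.698e-04/-1.479e+00) = 66.998400
iter 4: u=1.240365  f(a)=+1.258e-08  f'(a)=-1.479e+00  a ← 66.998400 − (+1.258e-08/-1.479e+00) = 66.998400
iter 5: u=1.240365  f(a)=-5.684e-14  f'(a)=-1.479e+00  a ← 66.998400 − (-5.684e-14/-1.479e+00) = 66.998400
converged: |Δa| < 1e-12 after 5 iterations
sag = a·(cosh(S/(2a)) − 1) = 66.998400·(cosh(1.240365) − 1) = 58.494796
T_max/T_min = cosh(S/(2a)) = 1.873077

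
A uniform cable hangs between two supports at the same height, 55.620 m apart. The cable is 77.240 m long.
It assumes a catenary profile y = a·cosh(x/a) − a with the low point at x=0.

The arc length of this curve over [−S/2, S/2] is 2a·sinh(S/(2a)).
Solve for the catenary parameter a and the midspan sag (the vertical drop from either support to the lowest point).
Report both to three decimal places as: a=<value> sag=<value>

seed: a₀ = √(S³/(24(L−S))) = √(55.620³/(24·21.620)) = 18.210129
iter 1: u=1.527172  f(a)=+2.666e+00  f'(a)=-2.976e+00  a ← 18.210129 − (+2.666e+00/-2.976e+00) = 19.105753
iter 2: u=1.455583  f(a)=+2.093e-01  f'(a)=-2.526e+00  a ← 19.105753 − (+2.093e-01/-2.526e+00) = 19.188610
iter 3: u=1.449297  f(a)=+1.533e-03  f'(a)=-2.489e+00  a ← 19.188610 − (+1.533e-03/-2.489e+00) = 19.189226
iter 4: u=1.449251  f(a)=+8.356e-08  f'(a)=-2.489e+00  a ← 19.189226 − (+8.356e-08/-2.489e+00) = 19.189226
iter 5: u=1.449251  f(a)=+1.421e-14  f'(a)=-2.489e+00  a ← 19.189226 − (+1.421e-14/-2.489e+00) = 19.189226
converged: |Δa| < 1e-12 after 5 iterations
sag = a·(cosh(S/(2a)) − 1) = 19.189226·(cosh(1.449251) − 1) = 23.935370
T_max/T_min = cosh(S/(2a)) = 2.247334

a=19.189 sag=23.935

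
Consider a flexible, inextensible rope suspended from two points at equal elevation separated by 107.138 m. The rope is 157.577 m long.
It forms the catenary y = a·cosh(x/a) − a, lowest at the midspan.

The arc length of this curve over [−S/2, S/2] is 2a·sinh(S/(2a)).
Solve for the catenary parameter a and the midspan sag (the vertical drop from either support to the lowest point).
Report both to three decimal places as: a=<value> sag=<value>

a=33.918 sag=51.861

seed: a₀ = √(S³/(24(L−S))) = √(107.138³/(24·50.439)) = 31.873257
iter 1: u=1.680688  f(a)=+7.622e+00  f'(a)=-4.154e+00  a ← 31.873257 − (+7.622e+00/-4.154e+00) = 33.708137
iter 2: u=1.589201  f(a)=+7.077e-01  f'(a)=-3.415e+00  a ← 33.708137 − (+7.077e-01/-3.415e+00) = 33.915359
iter 3: u=1.579491  f(a)=+7.481e-03  f'(a)=-3.344e+00  a ← 33.915359 − (+7.481e-03/-3.344e+00) = 33.917597
iter 4: u=1.579387  f(a)=+8.555e-07  f'(a)=-3.343e+00  a ← 33.917597 − (+8.555e-07/-3.343e+00) = 33.917597
iter 5: u=1.579387  f(a)=+5.684e-14  f'(a)=-3.343e+00  a ← 33.917597 − (+5.684e-14/-3.343e+00) = 33.917597
converged: |Δa| < 1e-12 after 5 iterations
sag = a·(cosh(S/(2a)) − 1) = 33.917597·(cosh(1.579387) − 1) = 51.861370
T_max/T_min = cosh(S/(2a)) = 2.529040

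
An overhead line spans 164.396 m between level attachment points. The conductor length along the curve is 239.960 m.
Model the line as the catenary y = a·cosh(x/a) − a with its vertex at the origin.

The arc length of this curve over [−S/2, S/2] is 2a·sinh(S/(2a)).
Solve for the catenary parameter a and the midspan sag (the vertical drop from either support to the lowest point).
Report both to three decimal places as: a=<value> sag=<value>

seed: a₀ = √(S³/(24(L−S))) = √(164.396³/(24·75.564)) = 49.496419
iter 1: u=1.660686  f(a)=+1.113e+01  f'(a)=-3.983e+00  a ← 49.496419 − (+1.113e+01/-3.983e+00) = 52.291237
iter 2: u=1.571927  f(a)=+1.012e+00  f'(a)=-3.288e+00  a ← 52.291237 − (+1.012e+00/-3.288e+00) = 52.599094
iter 3: u=1.562727  f(a)=+1.022e-02  f'(a)=-3.222e+00  a ← 52.599094 − (+1.022e-02/-3.222e+00) = 52.602267
iter 4: u=1.562632  f(a)=+1.066e-06  f'(a)=-3.222e+00  a ← 52.602267 − (+1.066e-06/-3.222e+00) = 52.602267
iter 5: u=1.562632  f(a)=-2.842e-14  f'(a)=-3.222e+00  a ← 52.602267 − (-2.842e-14/-3.222e+00) = 52.602267
converged: |Δa| < 1e-12 after 5 iterations
sag = a·(cosh(S/(2a)) − 1) = 52.602267·(cosh(1.562632) − 1) = 78.402309
T_max/T_min = cosh(S/(2a)) = 2.490474

a=52.602 sag=78.402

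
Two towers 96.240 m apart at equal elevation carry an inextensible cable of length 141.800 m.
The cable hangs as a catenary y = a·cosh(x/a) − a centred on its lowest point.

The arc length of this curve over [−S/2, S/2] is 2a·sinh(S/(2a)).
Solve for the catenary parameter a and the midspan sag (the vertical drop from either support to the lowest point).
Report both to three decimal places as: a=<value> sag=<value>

seed: a₀ = √(S³/(24(L−S))) = √(96.240³/(24·45.560)) = 28.551961
iter 1: u=1.685348  f(a)=+6.926e+00  f'(a)=-4.195e+00  a ← 28.551961 − (+6.926e+00/-4.195e+00) = 30.202987
iter 2: u=1.593220  f(a)=+6.462e-01  f'(a)=-3.446e+00  a ← 30.202987 − (+6.462e-01/-3.446e+00) = 30.390525
iter 3: u=1.583388  f(a)=+6.903e-03  f'(a)=-3.372e+00  a ← 30.390525 − (+6.903e-03/-3.372e+00) = 30.392572
iter 4: u=1.583282  f(a)=+8.063e-07  f'(a)=-3.371e+00  a ← 30.392572 − (+8.063e-07/-3.371e+00) = 30.392572
iter 5: u=1.583282  f(a)=+2.842e-14  f'(a)=-3.371e+00  a ← 30.392572 − (+2.842e-14/-3.371e+00) = 30.392572
converged: |Δa| < 1e-12 after 5 iterations
sag = a·(cosh(S/(2a)) − 1) = 30.392572·(cosh(1.583282) − 1) = 46.747031
T_max/T_min = cosh(S/(2a)) = 2.538107

a=30.393 sag=46.747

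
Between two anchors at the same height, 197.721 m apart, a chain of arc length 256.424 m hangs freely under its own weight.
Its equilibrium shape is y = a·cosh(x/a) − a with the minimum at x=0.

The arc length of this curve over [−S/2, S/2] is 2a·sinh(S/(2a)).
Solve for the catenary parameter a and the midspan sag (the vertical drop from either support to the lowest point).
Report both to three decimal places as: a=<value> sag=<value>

seed: a₀ = √(S³/(24(L−S))) = √(197.721³/(24·58.703)) = 74.070185
iter 1: u=1.334687  f(a)=+5.456e+00  f'(a)=-1.886e+00  a ← 74.070185 − (+5.456e+00/-1.886e+00) = 76.963082
iter 2: u=1.284518  f(a)=+3.359e-01  f'(a)=-1.660e+00  a ← 76.963082 − (+3.359e-01/-1.660e+00) = 77.165412
iter 3: u=1.281150  f(a)=+1.458e-03  f'(a)=-1.646e+00  a ← 77.165412 − (+1.458e-03/-1.646e+00) = 77.166298
iter 4: u=1.281136  f(a)=+2.774e-08  f'(a)=-1.646e+00  a ← 77.166298 − (+2.774e-08/-1.646e+00) = 77.166298
iter 5: u=1.281136  f(a)=-5.684e-14  f'(a)=-1.646e+00  a ← 77.166298 − (-5.684e-14/-1.646e+00) = 77.166298
converged: |Δa| < 1e-12 after 5 iterations
sag = a·(cosh(S/(2a)) − 1) = 77.166298·(cosh(1.281136) − 1) = 72.476458
T_max/T_min = cosh(S/(2a)) = 1.939224

a=77.166 sag=72.476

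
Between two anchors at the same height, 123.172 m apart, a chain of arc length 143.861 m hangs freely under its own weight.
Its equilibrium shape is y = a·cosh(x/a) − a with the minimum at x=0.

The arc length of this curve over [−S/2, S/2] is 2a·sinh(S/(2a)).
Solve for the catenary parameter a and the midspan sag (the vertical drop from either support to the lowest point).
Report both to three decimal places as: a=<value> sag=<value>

seed: a₀ = √(S³/(24(L−S))) = √(123.172³/(24·20.689)) = 61.346900
iter 1: u=1.003898  f(a)=+1.068e+00  f'(a)=-7.450e-01  a ← 61.346900 − (+1.068e+00/-7.450e-01) = 62.780396
iter 2: u=0.980975  f(a)=+3.858e-02  f'(a)=-6.920e-01  a ← 62.780396 − (+3.858e-02/-6.920e-01) = 62.836142
iter 3: u=0.980105  f(a)=+5.452e-05  f'(a)=-6.901e-01  a ← 62.836142 − (+5.452e-05/-6.901e-01) = 62.836221
iter 4: u=0.980104  f(a)=+1.093e-10  f'(a)=-6.901e-01  a ← 62.836221 − (+1.093e-10/-6.901e-01) = 62.836221
iter 5: u=0.980104  f(a)=+0.000e+00  f'(a)=-6.901e-01  a ← 62.836221 − (+0.000e+00/-6.901e-01) = 62.836221
converged: |Δa| < 1e-12 after 5 iterations
sag = a·(cosh(S/(2a)) − 1) = 62.836221·(cosh(0.980104) − 1) = 32.674970
T_max/T_min = cosh(S/(2a)) = 1.520002

a=62.836 sag=32.675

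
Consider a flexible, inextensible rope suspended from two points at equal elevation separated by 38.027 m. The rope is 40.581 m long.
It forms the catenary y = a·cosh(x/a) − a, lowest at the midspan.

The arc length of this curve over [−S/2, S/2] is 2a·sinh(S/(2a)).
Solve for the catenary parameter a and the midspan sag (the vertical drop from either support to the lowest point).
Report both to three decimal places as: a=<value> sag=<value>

seed: a₀ = √(S³/(24(L−S))) = √(38.027³/(24·2.554)) = 29.951738
iter 1: u=0.634805  f(a)=+5.196e-02  f'(a)=-1.775e-01  a ← 29.951738 − (+5.196e-02/-1.775e-01) = 30.244430
iter 2: u=0.628661  f(a)=+7.714e-04  f'(a)=-1.723e-01  a ← 30.244430 − (+7.714e-04/-1.723e-01) = 30.248908
iter 3: u=0.628568  f(a)=+1.757e-07  f'(a)=-1.722e-01  a ← 30.248908 − (+1.757e-07/-1.722e-01) = 30.248909
iter 4: u=0.628568  f(a)=+0.000e+00  f'(a)=-1.722e-01  a ← 30.248909 − (+0.000e+00/-1.722e-01) = 30.248909
converged: |Δa| < 1e-12 after 4 iterations
sag = a·(cosh(S/(2a)) − 1) = 30.248909·(cosh(0.628568) − 1) = 6.174996
T_max/T_min = cosh(S/(2a)) = 1.204139

a=30.249 sag=6.175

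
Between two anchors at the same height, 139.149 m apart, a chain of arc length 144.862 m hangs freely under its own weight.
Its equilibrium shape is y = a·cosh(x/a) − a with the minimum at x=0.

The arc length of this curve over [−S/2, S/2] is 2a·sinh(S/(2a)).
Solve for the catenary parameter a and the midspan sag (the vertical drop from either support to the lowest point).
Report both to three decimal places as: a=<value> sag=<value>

a=141.034 sag=17.512

seed: a₀ = √(S³/(24(L−S))) = √(139.149³/(24·5.713)) = 140.178821
iter 1: u=0.496327  f(a)=+7.078e-02  f'(a)=-8.354e-02  a ← 140.178821 − (+7.078e-02/-8.354e-02) = 141.026136
iter 2: u=0.493345  f(a)=+6.469e-04  f'(a)=-8.202e-02  a ← 141.026136 − (+6.469e-04/-8.202e-02) = 141.034024
iter 3: u=0.493317  f(a)=+5.514e-08  f'(a)=-8.200e-02  a ← 141.034024 − (+5.514e-08/-8.200e-02) = 141.034024
iter 4: u=0.493317  f(a)=+2.842e-14  f'(a)=-8.200e-02  a ← 141.034024 − (+2.842e-14/-8.200e-02) = 141.034024
converged: |Δa| < 1e-12 after 4 iterations
sag = a·(cosh(S/(2a)) − 1) = 141.034024·(cosh(0.493317) − 1) = 17.512012
T_max/T_min = cosh(S/(2a)) = 1.124169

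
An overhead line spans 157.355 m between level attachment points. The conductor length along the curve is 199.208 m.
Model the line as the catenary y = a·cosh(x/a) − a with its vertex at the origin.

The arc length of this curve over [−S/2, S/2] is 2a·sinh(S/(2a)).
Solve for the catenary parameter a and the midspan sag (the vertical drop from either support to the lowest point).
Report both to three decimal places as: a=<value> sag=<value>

a=64.627 sag=54.106

seed: a₀ = √(S³/(24(L−S))) = √(157.355³/(24·41.853)) = 62.280473
iter 1: u=1.263277  f(a)=+3.469e+00  f'(a)=-1.571e+00  a ← 62.280473 − (+3.469e+00/-1.571e+00) = 64.488703
iter 2: u=1.220020  f(a)=+1.931e-01  f'(a)=-1.401e+00  a ← 64.488703 − (+1.931e-01/-1.401e+00) = 64.626534
iter 3: u=1.217418  f(a)=+6.757e-04  f'(a)=-1.391e+00  a ← 64.626534 − (+6.757e-04/-1.391e+00) = 64.627020
iter 4: u=1.217409  f(a)=+8.343e-09  f'(a)=-1.391e+00  a ← 64.627020 − (+8.343e-09/-1.391e+00) = 64.627020
iter 5: u=1.217409  f(a)=+5.684e-14  f'(a)=-1.391e+00  a ← 64.627020 − (+5.684e-14/-1.391e+00) = 64.627020
converged: |Δa| < 1e-12 after 5 iterations
sag = a·(cosh(S/(2a)) − 1) = 64.627020·(cosh(1.217409) − 1) = 54.106331
T_max/T_min = cosh(S/(2a)) = 1.837209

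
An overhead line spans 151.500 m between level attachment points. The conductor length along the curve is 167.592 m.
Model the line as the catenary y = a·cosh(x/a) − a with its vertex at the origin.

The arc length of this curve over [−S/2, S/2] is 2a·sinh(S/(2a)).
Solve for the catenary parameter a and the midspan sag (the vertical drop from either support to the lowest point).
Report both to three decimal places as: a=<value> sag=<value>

a=96.363 sag=31.338

seed: a₀ = √(S³/(24(L−S))) = √(151.500³/(24·16.092)) = 94.887350
iter 1: u=0.798315  f(a)=+5.206e-01  f'(a)=-3.613e-01  a ← 94.887350 − (+5.206e-01/-3.613e-01) = 96.328352
iter 2: u=0.786373  f(a)=+1.210e-02  f'(a)=-3.447e-01  a ← 96.328352 − (+1.210e-02/-3.447e-01) = 96.363448
iter 3: u=0.786086  f(a)=+6.875e-06  f'(a)=-3.443e-01  a ← 96.363448 − (+6.875e-06/-3.443e-01) = 96.363468
iter 4: u=0.786086  f(a)=+2.188e-12  f'(a)=-3.443e-01  a ← 96.363468 − (+2.188e-12/-3.443e-01) = 96.363468
converged: |Δa| < 1e-12 after 4 iterations
sag = a·(cosh(S/(2a)) − 1) = 96.363468·(cosh(0.786086) − 1) = 31.338089
T_max/T_min = cosh(S/(2a)) = 1.325207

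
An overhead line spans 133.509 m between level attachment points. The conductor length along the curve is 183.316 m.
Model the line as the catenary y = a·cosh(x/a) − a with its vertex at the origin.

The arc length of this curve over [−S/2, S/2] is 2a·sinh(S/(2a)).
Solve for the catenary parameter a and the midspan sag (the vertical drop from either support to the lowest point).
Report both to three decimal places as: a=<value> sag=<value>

seed: a₀ = √(S³/(24(L−S))) = √(133.509³/(24·49.807)) = 44.618504
iter 1: u=1.496117  f(a)=+5.881e+00  f'(a)=-2.774e+00  a ← 44.618504 − (+5.881e+00/-2.774e+00) = 46.738520
iter 2: u=1.428254  f(a)=+4.451e-01  f'(a)=-2.369e+00  a ← 46.738520 − (+4.451e-01/-2.369e+00) = 46.926447
iter 3: u=1.422535  f(a)=+3.012e-03  f'(a)=-2.337e+00  a ← 46.926447 − (+3.012e-03/-2.337e+00) = 46.927736
iter 4: u=1.422496  f(a)=+1.399e-07  f'(a)=-2.336e+00  a ← 46.927736 − (+1.399e-07/-2.336e+00) = 46.927736
iter 5: u=1.422496  f(a)=-2.842e-14  f'(a)=-2.336e+00  a ← 46.927736 − (-2.842e-14/-2.336e+00) = 46.927736
converged: |Δa| < 1e-12 after 5 iterations
sag = a·(cosh(S/(2a)) − 1) = 46.927736·(cosh(1.422496) − 1) = 56.045082
T_max/T_min = cosh(S/(2a)) = 2.194285

a=46.928 sag=56.045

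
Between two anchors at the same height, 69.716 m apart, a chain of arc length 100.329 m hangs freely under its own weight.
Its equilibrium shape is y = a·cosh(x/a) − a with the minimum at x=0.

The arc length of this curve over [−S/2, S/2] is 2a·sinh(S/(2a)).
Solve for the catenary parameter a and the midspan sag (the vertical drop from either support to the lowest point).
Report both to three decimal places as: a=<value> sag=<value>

seed: a₀ = √(S³/(24(L−S))) = √(69.716³/(24·30.613)) = 21.475344
iter 1: u=1.623164  f(a)=+4.295e+00  f'(a)=-3.676e+00  a ← 21.475344 − (+4.295e+00/-3.676e+00) = 22.643673
iter 2: u=1.539415  f(a)=+3.754e-01  f'(a)=-3.059e+00  a ← 22.643673 − (+3.754e-01/-3.059e+00) = 22.766384
iter 3: u=1.531117  f(a)=+3.475e-03  f'(a)=-3.003e+00  a ← 22.766384 − (+3.475e-03/-3.003e+00) = 22.767541
iter 4: u=1.531039  f(a)=+3.038e-07  f'(a)=-3.002e+00  a ← 22.767541 − (+3.038e-07/-3.002e+00) = 22.767541
iter 5: u=1.531039  f(a)=+0.000e+00  f'(a)=-3.002e+00  a ← 22.767541 − (+0.000e+00/-3.002e+00) = 22.767541
converged: |Δa| < 1e-12 after 5 iterations
sag = a·(cosh(S/(2a)) − 1) = 22.767541·(cosh(1.531039) − 1) = 32.321823
T_max/T_min = cosh(S/(2a)) = 2.419645

a=22.768 sag=32.322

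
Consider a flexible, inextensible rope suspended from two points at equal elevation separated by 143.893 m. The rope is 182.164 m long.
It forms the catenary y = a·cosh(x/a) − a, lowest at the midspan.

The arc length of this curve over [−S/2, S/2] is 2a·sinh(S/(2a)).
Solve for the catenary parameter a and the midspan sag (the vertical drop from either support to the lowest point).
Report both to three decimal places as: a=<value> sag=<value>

seed: a₀ = √(S³/(24(L−S))) = √(143.893³/(24·38.271)) = 56.953311
iter 1: u=1.263254  f(a)=+3.172e+00  f'(a)=-1.571e+00  a ← 56.953311 − (+3.172e+00/-1.571e+00) = 58.972594
iter 2: u=1.219999  f(a)=+1.765e-01  f'(a)=-1.401e+00  a ← 58.972594 − (+1.765e-01/-1.401e+00) = 59.098627
iter 3: u=1.217397  f(a)=+6.178e-04  f'(a)=-1.391e+00  a ← 59.098627 − (+6.178e-04/-1.391e+00) = 59.099071
iter 4: u=1.217388  f(a)=+7.627e-09  f'(a)=-1.391e+00  a ← 59.099071 − (+7.627e-09/-1.391e+00) = 59.099071
iter 5: u=1.217388  f(a)=+2.842e-14  f'(a)=-1.391e+00  a ← 59.099071 − (+2.842e-14/-1.391e+00) = 59.099071
converged: |Δa| < 1e-12 after 5 iterations
sag = a·(cosh(S/(2a)) − 1) = 59.099071·(cosh(1.217388) − 1) = 49.476391
T_max/T_min = cosh(S/(2a)) = 1.837177

a=59.099 sag=49.476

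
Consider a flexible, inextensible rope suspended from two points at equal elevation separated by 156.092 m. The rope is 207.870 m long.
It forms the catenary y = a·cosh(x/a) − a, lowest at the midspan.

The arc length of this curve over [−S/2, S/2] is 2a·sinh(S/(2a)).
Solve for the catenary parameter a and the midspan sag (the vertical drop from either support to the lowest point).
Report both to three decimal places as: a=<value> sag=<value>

a=57.887 sag=61.081

seed: a₀ = √(S³/(24(L−S))) = √(156.092³/(24·51.778)) = 55.321343
iter 1: u=1.410776  f(a)=+5.404e+00  f'(a)=-2.272e+00  a ← 55.321343 − (+5.404e+00/-2.272e+00) = 57.699793
iter 2: u=1.352622  f(a)=+3.680e-01  f'(a)=-1.972e+00  a ← 57.699793 − (+3.680e-01/-1.972e+00) = 57.886411
iter 3: u=1.348261  f(a)=+1.983e-03  f'(a)=-1.951e+00  a ← 57.886411 − (+1.983e-03/-1.951e+00) = 57.887428
iter 4: u=1.348237  f(a)=+5.825e-08  f'(a)=-1.951e+00  a ← 57.887428 − (+5.825e-08/-1.951e+00) = 57.887428
iter 5: u=1.348237  f(a)=-2.842e-14  f'(a)=-1.951e+00  a ← 57.887428 − (-2.842e-14/-1.951e+00) = 57.887428
converged: |Δa| < 1e-12 after 5 iterations
sag = a·(cosh(S/(2a)) − 1) = 57.887428·(cosh(1.348237) − 1) = 61.080797
T_max/T_min = cosh(S/(2a)) = 2.055165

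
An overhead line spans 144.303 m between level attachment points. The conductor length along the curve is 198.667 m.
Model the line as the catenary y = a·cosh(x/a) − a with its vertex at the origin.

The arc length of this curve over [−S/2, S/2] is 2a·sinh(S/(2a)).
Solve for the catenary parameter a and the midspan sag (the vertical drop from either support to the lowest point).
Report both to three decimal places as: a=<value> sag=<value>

a=50.497 sag=60.935

seed: a₀ = √(S³/(24(L−S))) = √(144.303³/(24·54.364)) = 47.990107
iter 1: u=1.503466  f(a)=+6.486e+00  f'(a)=-2.821e+00  a ← 47.990107 − (+6.486e+00/-2.821e+00) = 50.289222
iter 2: u=1.434731  f(a)=+4.952e-01  f'(a)=-2.405e+00  a ← 50.289222 − (+4.952e-01/-2.405e+00) = 50.495112
iter 3: u=1.428881  f(a)=+3.414e-03  f'(a)=-2.372e+00  a ← 50.495112 − (+3.414e-03/-2.372e+00) = 50.496552
iter 4: u=1.428840  f(a)=+1.648e-07  f'(a)=-2.372e+00  a ← 50.496552 − (+1.648e-07/-2.372e+00) = 50.496552
iter 5: u=1.428840  f(a)=+0.000e+00  f'(a)=-2.372e+00  a ← 50.496552 − (+0.000e+00/-2.372e+00) = 50.496552
converged: |Δa| < 1e-12 after 5 iterations
sag = a·(cosh(S/(2a)) − 1) = 50.496552·(cosh(1.428840) − 1) = 60.935248
T_max/T_min = cosh(S/(2a)) = 2.206721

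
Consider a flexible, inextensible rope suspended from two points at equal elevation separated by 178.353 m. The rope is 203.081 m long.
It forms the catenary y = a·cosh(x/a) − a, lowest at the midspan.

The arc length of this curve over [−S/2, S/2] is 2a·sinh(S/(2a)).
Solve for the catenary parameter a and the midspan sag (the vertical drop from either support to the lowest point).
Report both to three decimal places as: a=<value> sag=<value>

seed: a₀ = √(S³/(24(L−S))) = √(178.353³/(24·24.728)) = 97.773354
iter 1: u=0.912074  f(a)=+1.049e+00  f'(a)=-5.492e-01  a ← 97.773354 − (+1.049e+00/-5.492e-01) = 99.683767
iter 2: u=0.894594  f(a)=+3.154e-02  f'(a)=-5.166e-01  a ← 99.683767 − (+3.154e-02/-5.166e-01) = 99.744817
iter 3: u=0.894046  f(a)=+3.046e-05  f'(a)=-5.156e-01  a ← 99.744817 − (+3.046e-05/-5.156e-01) = 99.744876
iter 4: u=0.894046  f(a)=+2.845e-11  f'(a)=-5.156e-01  a ← 99.744876 − (+2.845e-11/-5.156e-01) = 99.744876
converged: |Δa| < 1e-12 after 4 iterations
sag = a·(cosh(S/(2a)) − 1) = 99.744876·(cosh(0.894046) − 1) = 42.591042
T_max/T_min = cosh(S/(2a)) = 1.427000

a=99.745 sag=42.591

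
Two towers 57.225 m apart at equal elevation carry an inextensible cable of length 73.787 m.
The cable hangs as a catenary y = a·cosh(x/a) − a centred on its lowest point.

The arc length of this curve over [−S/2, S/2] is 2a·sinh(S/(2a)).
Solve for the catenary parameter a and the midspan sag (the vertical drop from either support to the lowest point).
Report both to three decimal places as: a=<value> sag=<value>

seed: a₀ = √(S³/(24(L−S))) = √(57.225³/(24·16.562)) = 21.712843
iter 1: u=1.317768  f(a)=+1.499e+00  f'(a)=-1.807e+00  a ← 21.712843 − (+1.499e+00/-1.807e+00) = 22.542152
iter 2: u=1.269289  f(a)=+9.016e-02  f'(a)=-1.596e+00  a ← 22.542152 − (+9.016e-02/-1.596e+00) = 22.598642
iter 3: u=1.266116  f(a)=+3.723e-04  f'(a)=-1.583e+00  a ← 22.598642 − (+3.723e-04/-1.583e+00) = 22.598877
iter 4: u=1.266103  f(a)=+6.408e-09  f'(a)=-1.583e+00  a ← 22.598877 − (+6.408e-09/-1.583e+00) = 22.598877
iter 5: u=1.266103  f(a)=-1.421e-14  f'(a)=-1.583e+00  a ← 22.598877 − (-1.421e-14/-1.583e+00) = 22.598877
converged: |Δa| < 1e-12 after 5 iterations
sag = a·(cosh(S/(2a)) − 1) = 22.598877·(cosh(1.266103) − 1) = 20.665884
T_max/T_min = cosh(S/(2a)) = 1.914465

a=22.599 sag=20.666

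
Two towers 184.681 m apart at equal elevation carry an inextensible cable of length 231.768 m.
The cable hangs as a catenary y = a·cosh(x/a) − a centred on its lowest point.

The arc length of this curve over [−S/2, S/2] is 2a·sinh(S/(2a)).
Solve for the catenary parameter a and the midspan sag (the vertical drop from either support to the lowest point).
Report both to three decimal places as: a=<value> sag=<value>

seed: a₀ = √(S³/(24(L−S))) = √(184.681³/(24·47.087)) = 74.658145
iter 1: u=1.236844  f(a)=+3.736e+00  f'(a)=-1.465e+00  a ← 74.658145 − (+3.736e+00/-1.465e+00) = 77.207704
iter 2: u=1.196001  f(a)=+1.999e-01  f'(a)=-1.312e+00  a ← 77.207704 − (+1.999e-01/-1.312e+00) = 77.360034
iter 3: u=1.193646  f(a)=+6.439e-04  f'(a)=-1.304e+00  a ← 77.360034 − (+6.439e-04/-1.304e+00) = 77.360528
iter 4: u=1.193638  f(a)=+6.730e-09  f'(a)=-1.304e+00  a ← 77.360528 − (+6.730e-09/-1.304e+00) = 77.360528
iter 5: u=1.193638  f(a)=-8.527e-14  f'(a)=-1.304e+00  a ← 77.360528 − (-8.527e-14/-1.304e+00) = 77.360528
converged: |Δa| < 1e-12 after 5 iterations
sag = a·(cosh(S/(2a)) − 1) = 77.360528·(cosh(1.193638) − 1) = 61.972716
T_max/T_min = cosh(S/(2a)) = 1.801090

a=77.361 sag=61.973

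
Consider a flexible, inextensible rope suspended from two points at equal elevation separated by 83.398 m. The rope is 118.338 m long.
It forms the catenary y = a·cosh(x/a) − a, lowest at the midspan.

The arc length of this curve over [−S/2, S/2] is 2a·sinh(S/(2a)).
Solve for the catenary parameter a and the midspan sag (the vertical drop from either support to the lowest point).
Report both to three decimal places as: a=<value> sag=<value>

a=27.816 sag=37.565

seed: a₀ = √(S³/(24(L−S))) = √(83.398³/(24·34.940)) = 26.300644
iter 1: u=1.585474  f(a)=+4.664e+00  f'(a)=-3.388e+00  a ← 26.300644 − (+4.664e+00/-3.388e+00) = 27.677306
iter 2: u=1.506613  f(a)=+3.912e-01  f'(a)=-2.841e+00  a ← 27.677306 − (+3.912e-01/-2.841e+00) = 27.814995
iter 3: u=1.499155  f(a)=+3.309e-03  f'(a)=-2.793e+00  a ← 27.814995 − (+3.309e-03/-2.793e+00) = 27.816180
iter 4: u=1.499092  f(a)=+2.412e-07  f'(a)=-2.793e+00  a ← 27.816180 − (+2.412e-07/-2.793e+00) = 27.816180
iter 5: u=1.499092  f(a)=-1.421e-14  f'(a)=-2.793e+00  a ← 27.816180 − (-1.421e-14/-2.793e+00) = 27.816180
converged: |Δa| < 1e-12 after 5 iterations
sag = a·(cosh(S/(2a)) − 1) = 27.816180·(cosh(1.499092) − 1) = 37.565090
T_max/T_min = cosh(S/(2a)) = 2.350476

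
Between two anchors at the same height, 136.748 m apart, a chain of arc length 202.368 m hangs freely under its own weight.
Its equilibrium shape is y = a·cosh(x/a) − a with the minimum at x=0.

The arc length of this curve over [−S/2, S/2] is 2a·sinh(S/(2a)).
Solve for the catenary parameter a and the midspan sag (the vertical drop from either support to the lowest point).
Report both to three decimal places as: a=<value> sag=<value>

a=42.926 sag=66.987

seed: a₀ = √(S³/(24(L−S))) = √(136.748³/(24·65.620)) = 40.295611
iter 1: u=1.696810  f(a)=+1.012e+01  f'(a)=-4.296e+00  a ← 40.295611 − (+1.012e+01/-4.296e+00) = 42.651239
iter 2: u=1.603095  f(a)=+9.553e-01  f'(a)=-3.520e+00  a ← 42.651239 − (+9.553e-01/-3.520e+00) = 42.922618
iter 3: u=1.592960  f(a)=+1.047e-02  f'(a)=-3.444e+00  a ← 42.922618 − (+1.047e-02/-3.444e+00) = 42.925659
iter 4: u=1.592847  f(a)=+1.289e-06  f'(a)=-3.443e+00  a ← 42.925659 − (+1.289e-06/-3.443e+00) = 42.925659
iter 5: u=1.592847  f(a)=+0.000e+00  f'(a)=-3.443e+00  a ← 42.925659 − (+0.000e+00/-3.443e+00) = 42.925659
converged: |Δa| < 1e-12 after 5 iterations
sag = a·(cosh(S/(2a)) − 1) = 42.925659·(cosh(1.592847) − 1) = 66.987097
T_max/T_min = cosh(S/(2a)) = 2.560537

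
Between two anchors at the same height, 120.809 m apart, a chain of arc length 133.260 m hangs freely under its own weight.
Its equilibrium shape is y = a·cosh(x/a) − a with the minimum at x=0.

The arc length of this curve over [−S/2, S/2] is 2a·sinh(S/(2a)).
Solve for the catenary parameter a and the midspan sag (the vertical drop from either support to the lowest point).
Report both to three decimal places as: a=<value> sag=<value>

a=77.974 sag=24.591

seed: a₀ = √(S³/(24(L−S))) = √(120.809³/(24·12.451)) = 76.814144
iter 1: u=0.786372  f(a)=+3.907e-01  f'(a)=-3.447e-01  a ← 76.814144 − (+3.907e-01/-3.447e-01) = 77.947631
iter 2: u=0.774937  f(a)=+8.816e-03  f'(a)=-3.293e-01  a ← 77.947631 − (+8.816e-03/-3.293e-01) = 77.974404
iter 3: u=0.774671  f(a)=+4.718e-06  f'(a)=-3.289e-01  a ← 77.974404 − (+4.718e-06/-3.289e-01) = 77.974418
iter 4: u=0.774671  f(a)=+1.336e-12  f'(a)=-3.289e-01  a ← 77.974418 − (+1.336e-12/-3.289e-01) = 77.974418
converged: |Δa| < 1e-12 after 4 iterations
sag = a·(cosh(S/(2a)) − 1) = 77.974418·(cosh(0.774671) − 1) = 24.590521
T_max/T_min = cosh(S/(2a)) = 1.315367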